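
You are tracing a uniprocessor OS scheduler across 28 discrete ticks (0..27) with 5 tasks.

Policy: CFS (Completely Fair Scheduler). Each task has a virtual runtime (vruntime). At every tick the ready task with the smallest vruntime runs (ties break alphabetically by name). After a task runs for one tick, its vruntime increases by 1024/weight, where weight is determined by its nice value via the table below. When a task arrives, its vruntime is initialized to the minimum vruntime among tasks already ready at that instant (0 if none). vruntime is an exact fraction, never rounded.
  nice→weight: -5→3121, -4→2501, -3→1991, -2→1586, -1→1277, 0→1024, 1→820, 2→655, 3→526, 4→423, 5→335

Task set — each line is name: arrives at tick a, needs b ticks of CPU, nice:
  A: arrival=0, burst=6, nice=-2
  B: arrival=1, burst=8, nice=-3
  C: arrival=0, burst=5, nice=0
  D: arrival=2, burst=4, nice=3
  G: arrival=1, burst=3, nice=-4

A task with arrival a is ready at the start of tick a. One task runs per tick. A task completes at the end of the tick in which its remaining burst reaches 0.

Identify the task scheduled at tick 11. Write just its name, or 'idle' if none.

running at tick 11 = A

t=0: vr[A=0 C=0] → run A
t=1: vr[A=512/793 B=0 C=0 G=0] → run B
t=2: vr[A=512/793 B=1024/1991 C=0 D=0 G=0] → run C
t=3: vr[A=512/793 B=1024/1991 C=1 D=0 G=0] → run D
t=4: vr[A=512/793 B=1024/1991 C=1 D=512/263 G=0] → run G
t=5: vr[A=512/793 B=1024/1991 C=1 D=512/263 G=1024/2501] → run G
t=6: vr[A=512/793 B=1024/1991 C=1 D=512/263 G=2048/2501] → run B
t=7: vr[A=512/793 B=2048/1991 C=1 D=512/263 G=2048/2501] → run A
t=8: vr[A=1024/793 B=2048/1991 C=1 D=512/263 G=2048/2501] → run G
t=9: vr[A=1024/793 B=2048/1991 C=1 D=512/263] → run C
t=10: vr[A=1024/793 B=2048/1991 C=2 D=512/263] → run B
t=11: vr[A=1024/793 B=3072/1991 C=2 D=512/263] → run A
t=12: vr[A=1536/793 B=3072/1991 C=2 D=512/263] → run B
t=13: vr[A=1536/793 B=4096/1991 C=2 D=512/263] → run A
t=14: vr[A=2048/793 B=4096/1991 C=2 D=512/263] → run D
t=15: vr[A=2048/793 B=4096/1991 C=2 D=1024/263] → run C
t=16: vr[A=2048/793 B=4096/1991 C=3 D=1024/263] → run B
t=17: vr[A=2048/793 B=5120/1991 C=3 D=1024/263] → run B
t=18: vr[A=2048/793 B=6144/1991 C=3 D=1024/263] → run A
t=19: vr[A=2560/793 B=6144/1991 C=3 D=1024/263] → run C
t=20: vr[A=2560/793 B=6144/1991 C=4 D=1024/263] → run B
t=21: vr[A=2560/793 B=7168/1991 C=4 D=1024/263] → run A
t=22: vr[B=7168/1991 C=4 D=1024/263] → run B
t=23: vr[C=4 D=1024/263] → run D
t=24: vr[C=4 D=1536/263] → run C
t=25: vr[D=1536/263] → run D
t=26: (idle)
t=27: (idle)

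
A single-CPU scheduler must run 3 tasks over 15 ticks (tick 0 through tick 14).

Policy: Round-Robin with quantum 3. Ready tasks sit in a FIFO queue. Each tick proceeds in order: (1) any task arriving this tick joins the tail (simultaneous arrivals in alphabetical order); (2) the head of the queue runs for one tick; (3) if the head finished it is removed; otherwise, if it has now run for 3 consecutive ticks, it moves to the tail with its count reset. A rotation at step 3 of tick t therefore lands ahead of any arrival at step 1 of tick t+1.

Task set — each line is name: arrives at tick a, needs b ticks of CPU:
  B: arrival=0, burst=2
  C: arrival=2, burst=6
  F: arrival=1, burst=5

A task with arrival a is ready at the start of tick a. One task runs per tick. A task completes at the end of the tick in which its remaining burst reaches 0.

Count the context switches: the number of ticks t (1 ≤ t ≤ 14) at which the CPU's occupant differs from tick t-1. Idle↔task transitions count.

context switches = 5

t=0: queue=[B] q_used=0 → run B
t=1: queue=[B,F] q_used=1 → run B
t=2: queue=[F,C] q_used=0 → run F
t=3: queue=[F,C] q_used=1 → run F
t=4: queue=[F,C] q_used=2 → run F
t=5: queue=[C,F] q_used=0 → run C
t=6: queue=[C,F] q_used=1 → run C
t=7: queue=[C,F] q_used=2 → run C
t=8: queue=[F,C] q_used=0 → run F
t=9: queue=[F,C] q_used=1 → run F
t=10: queue=[C] q_used=0 → run C
t=11: queue=[C] q_used=1 → run C
t=12: queue=[C] q_used=2 → run C
t=13: (idle)
t=14: (idle)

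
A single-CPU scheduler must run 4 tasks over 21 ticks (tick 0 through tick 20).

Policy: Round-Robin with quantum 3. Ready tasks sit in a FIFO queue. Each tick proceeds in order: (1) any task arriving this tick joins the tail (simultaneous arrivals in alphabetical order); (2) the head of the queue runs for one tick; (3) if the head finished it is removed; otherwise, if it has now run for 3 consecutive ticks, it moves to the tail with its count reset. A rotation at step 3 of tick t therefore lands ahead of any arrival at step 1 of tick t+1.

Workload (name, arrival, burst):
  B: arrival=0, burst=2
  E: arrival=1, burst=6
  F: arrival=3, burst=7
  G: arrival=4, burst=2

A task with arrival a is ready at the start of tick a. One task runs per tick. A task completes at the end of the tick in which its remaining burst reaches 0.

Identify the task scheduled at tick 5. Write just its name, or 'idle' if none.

t=0: queue=[B] q_used=0 → run B
t=1: queue=[B,E] q_used=1 → run B
t=2: queue=[E] q_used=0 → run E
t=3: queue=[E,F] q_used=1 → run E
t=4: queue=[E,F,G] q_used=2 → run E
t=5: queue=[F,G,E] q_used=0 → run F
t=6: queue=[F,G,E] q_used=1 → run F
t=7: queue=[F,G,E] q_used=2 → run F
t=8: queue=[G,E,F] q_used=0 → run G
t=9: queue=[G,E,F] q_used=1 → run G
t=10: queue=[E,F] q_used=0 → run E
t=11: queue=[E,F] q_used=1 → run E
t=12: queue=[E,F] q_used=2 → run E
t=13: queue=[F] q_used=0 → run F
t=14: queue=[F] q_used=1 → run F
t=15: queue=[F] q_used=2 → run F
t=16: queue=[F] q_used=0 → run F
t=17: (idle)
t=18: (idle)
t=19: (idle)
t=20: (idle)

running at tick 5 = F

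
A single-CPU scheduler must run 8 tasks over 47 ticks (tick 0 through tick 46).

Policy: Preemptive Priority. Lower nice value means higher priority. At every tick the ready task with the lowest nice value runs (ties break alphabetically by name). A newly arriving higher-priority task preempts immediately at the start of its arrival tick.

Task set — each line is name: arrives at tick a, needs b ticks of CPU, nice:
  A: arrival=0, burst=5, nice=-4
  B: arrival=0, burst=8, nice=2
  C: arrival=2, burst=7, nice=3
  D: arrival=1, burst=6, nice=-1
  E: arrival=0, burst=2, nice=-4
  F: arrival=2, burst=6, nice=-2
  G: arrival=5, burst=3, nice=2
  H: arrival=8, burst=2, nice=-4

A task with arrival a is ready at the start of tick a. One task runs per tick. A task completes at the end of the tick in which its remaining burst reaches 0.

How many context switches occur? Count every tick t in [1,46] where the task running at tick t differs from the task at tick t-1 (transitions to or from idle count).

t=0: ready={A,B,E} → run A
t=1: ready={A,B,D,E} → run A
t=2: ready={A,B,C,D,E,F} → run A
t=3: ready={A,B,C,D,E,F} → run A
t=4: ready={A,B,C,D,E,F} → run A
t=5: ready={B,C,D,E,F,G} → run E
t=6: ready={B,C,D,E,F,G} → run E
t=7: ready={B,C,D,F,G} → run F
t=8: ready={B,C,D,F,G,H} → run H
t=9: ready={B,C,D,F,G,H} → run H
t=10: ready={B,C,D,F,G} → run F
t=11: ready={B,C,D,F,G} → run F
t=12: ready={B,C,D,F,G} → run F
t=13: ready={B,C,D,F,G} → run F
t=14: ready={B,C,D,F,G} → run F
t=15: ready={B,C,D,G} → run D
t=16: ready={B,C,D,G} → run D
t=17: ready={B,C,D,G} → run D
t=18: ready={B,C,D,G} → run D
t=19: ready={B,C,D,G} → run D
t=20: ready={B,C,D,G} → run D
t=21: ready={B,C,G} → run B
t=22: ready={B,C,G} → run B
t=23: ready={B,C,G} → run B
t=24: ready={B,C,G} → run B
t=25: ready={B,C,G} → run B
t=26: ready={B,C,G} → run B
t=27: ready={B,C,G} → run B
t=28: ready={B,C,G} → run B
t=29: ready={C,G} → run G
t=30: ready={C,G} → run G
t=31: ready={C,G} → run G
t=32: ready={C} → run C
t=33: ready={C} → run C
t=34: ready={C} → run C
t=35: ready={C} → run C
t=36: ready={C} → run C
t=37: ready={C} → run C
t=38: ready={C} → run C
t=39: (idle)
t=40: (idle)
t=41: (idle)
t=42: (idle)
t=43: (idle)
t=44: (idle)
t=45: (idle)
t=46: (idle)

context switches = 9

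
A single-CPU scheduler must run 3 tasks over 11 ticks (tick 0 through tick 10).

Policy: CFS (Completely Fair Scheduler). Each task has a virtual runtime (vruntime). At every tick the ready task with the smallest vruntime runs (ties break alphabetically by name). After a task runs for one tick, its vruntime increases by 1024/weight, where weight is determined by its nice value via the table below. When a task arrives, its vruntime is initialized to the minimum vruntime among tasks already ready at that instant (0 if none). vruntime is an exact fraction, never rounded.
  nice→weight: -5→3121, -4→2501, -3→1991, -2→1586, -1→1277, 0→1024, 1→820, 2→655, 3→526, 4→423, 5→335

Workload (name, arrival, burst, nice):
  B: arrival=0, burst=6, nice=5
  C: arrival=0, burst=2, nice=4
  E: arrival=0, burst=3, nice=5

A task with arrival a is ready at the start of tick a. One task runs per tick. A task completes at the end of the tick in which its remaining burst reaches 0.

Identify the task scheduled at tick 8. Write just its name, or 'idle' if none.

t=0: vr[B=0 C=0 E=0] → run B
t=1: vr[B=1024/335 C=0 E=0] → run C
t=2: vr[B=1024/335 C=1024/423 E=0] → run E
t=3: vr[B=1024/335 C=1024/423 E=1024/335] → run C
t=4: vr[B=1024/335 E=1024/335] → run B
t=5: vr[B=2048/335 E=1024/335] → run E
t=6: vr[B=2048/335 E=2048/335] → run B
t=7: vr[B=3072/335 E=2048/335] → run E
t=8: vr[B=3072/335] → run B
t=9: vr[B=4096/335] → run B
t=10: vr[B=1024/67] → run B

running at tick 8 = B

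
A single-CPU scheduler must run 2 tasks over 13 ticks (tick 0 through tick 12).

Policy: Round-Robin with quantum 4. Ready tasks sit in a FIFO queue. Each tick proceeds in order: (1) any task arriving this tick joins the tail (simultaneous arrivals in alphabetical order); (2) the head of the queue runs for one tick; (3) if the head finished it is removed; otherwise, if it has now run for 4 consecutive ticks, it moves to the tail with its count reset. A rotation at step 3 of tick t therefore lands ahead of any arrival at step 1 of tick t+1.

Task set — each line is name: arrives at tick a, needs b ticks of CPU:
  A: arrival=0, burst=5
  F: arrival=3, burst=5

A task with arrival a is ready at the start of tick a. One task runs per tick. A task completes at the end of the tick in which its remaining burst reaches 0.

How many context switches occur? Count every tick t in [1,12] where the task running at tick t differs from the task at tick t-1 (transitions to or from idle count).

context switches = 4

t=0: queue=[A] q_used=0 → run A
t=1: queue=[A] q_used=1 → run A
t=2: queue=[A] q_used=2 → run A
t=3: queue=[A,F] q_used=3 → run A
t=4: queue=[F,A] q_used=0 → run F
t=5: queue=[F,A] q_used=1 → run F
t=6: queue=[F,A] q_used=2 → run F
t=7: queue=[F,A] q_used=3 → run F
t=8: queue=[A,F] q_used=0 → run A
t=9: queue=[F] q_used=0 → run F
t=10: (idle)
t=11: (idle)
t=12: (idle)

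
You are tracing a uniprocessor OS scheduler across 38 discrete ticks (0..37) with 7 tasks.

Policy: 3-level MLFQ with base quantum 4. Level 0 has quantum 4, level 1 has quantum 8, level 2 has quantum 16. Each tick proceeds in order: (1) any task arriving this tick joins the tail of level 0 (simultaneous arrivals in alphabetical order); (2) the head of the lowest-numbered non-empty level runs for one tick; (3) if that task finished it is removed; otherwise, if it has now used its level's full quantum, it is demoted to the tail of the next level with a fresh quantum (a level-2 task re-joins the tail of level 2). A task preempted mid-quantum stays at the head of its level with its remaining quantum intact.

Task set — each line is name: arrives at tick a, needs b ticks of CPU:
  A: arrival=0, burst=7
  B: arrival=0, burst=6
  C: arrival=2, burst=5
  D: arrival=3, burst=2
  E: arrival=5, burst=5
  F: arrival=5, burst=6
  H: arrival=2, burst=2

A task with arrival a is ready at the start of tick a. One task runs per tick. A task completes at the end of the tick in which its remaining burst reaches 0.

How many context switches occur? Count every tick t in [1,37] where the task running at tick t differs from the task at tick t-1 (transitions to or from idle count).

t=0: L0/L1/L2 = AB/-/- → run A
t=1: L0/L1/L2 = AB/-/- → run A
t=2: L0/L1/L2 = ABCH/-/- → run A
t=3: L0/L1/L2 = ABCHD/-/- → run A
t=4: L0/L1/L2 = BCHD/A/- → run B
t=5: L0/L1/L2 = BCHDEF/A/- → run B
t=6: L0/L1/L2 = BCHDEF/A/- → run B
t=7: L0/L1/L2 = BCHDEF/A/- → run B
t=8: L0/L1/L2 = CHDEF/AB/- → run C
t=9: L0/L1/L2 = CHDEF/AB/- → run C
t=10: L0/L1/L2 = CHDEF/AB/- → run C
t=11: L0/L1/L2 = CHDEF/AB/- → run C
t=12: L0/L1/L2 = HDEF/ABC/- → run H
t=13: L0/L1/L2 = HDEF/ABC/- → run H
t=14: L0/L1/L2 = DEF/ABC/- → run D
t=15: L0/L1/L2 = DEF/ABC/- → run D
t=16: L0/L1/L2 = EF/ABC/- → run E
t=17: L0/L1/L2 = EF/ABC/- → run E
t=18: L0/L1/L2 = EF/ABC/- → run E
t=19: L0/L1/L2 = EF/ABC/- → run E
t=20: L0/L1/L2 = F/ABCE/- → run F
t=21: L0/L1/L2 = F/ABCE/- → run F
t=22: L0/L1/L2 = F/ABCE/- → run F
t=23: L0/L1/L2 = F/ABCE/- → run F
t=24: L0/L1/L2 = -/ABCEF/- → run A
t=25: L0/L1/L2 = -/ABCEF/- → run A
t=26: L0/L1/L2 = -/ABCEF/- → run A
t=27: L0/L1/L2 = -/BCEF/- → run B
t=28: L0/L1/L2 = -/BCEF/- → run B
t=29: L0/L1/L2 = -/CEF/- → run C
t=30: L0/L1/L2 = -/EF/- → run E
t=31: L0/L1/L2 = -/F/- → run F
t=32: L0/L1/L2 = -/F/- → run F
t=33: (idle)
t=34: (idle)
t=35: (idle)
t=36: (idle)
t=37: (idle)

context switches = 12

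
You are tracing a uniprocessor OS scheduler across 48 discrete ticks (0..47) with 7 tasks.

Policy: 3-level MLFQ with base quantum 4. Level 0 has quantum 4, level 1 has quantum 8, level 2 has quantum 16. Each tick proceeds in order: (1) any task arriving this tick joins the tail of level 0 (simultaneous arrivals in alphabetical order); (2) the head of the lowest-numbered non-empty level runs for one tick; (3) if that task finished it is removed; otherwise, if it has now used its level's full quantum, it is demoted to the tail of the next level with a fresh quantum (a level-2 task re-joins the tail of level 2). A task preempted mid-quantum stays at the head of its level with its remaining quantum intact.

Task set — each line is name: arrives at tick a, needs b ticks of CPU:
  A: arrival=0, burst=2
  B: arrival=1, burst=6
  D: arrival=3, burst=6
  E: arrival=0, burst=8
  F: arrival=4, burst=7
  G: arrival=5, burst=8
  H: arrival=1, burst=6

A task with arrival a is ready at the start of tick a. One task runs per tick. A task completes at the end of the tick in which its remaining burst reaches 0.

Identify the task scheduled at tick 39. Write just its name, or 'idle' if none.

running at tick 39 = G

t=0: L0/L1/L2 = AE/-/- → run A
t=1: L0/L1/L2 = AEBH/-/- → run A
t=2: L0/L1/L2 = EBH/-/- → run E
t=3: L0/L1/L2 = EBHD/-/- → run E
t=4: L0/L1/L2 = EBHDF/-/- → run E
t=5: L0/L1/L2 = EBHDFG/-/- → run E
t=6: L0/L1/L2 = BHDFG/E/- → run B
t=7: L0/L1/L2 = BHDFG/E/- → run B
t=8: L0/L1/L2 = BHDFG/E/- → run B
t=9: L0/L1/L2 = BHDFG/E/- → run B
t=10: L0/L1/L2 = HDFG/EB/- → run H
t=11: L0/L1/L2 = HDFG/EB/- → run H
t=12: L0/L1/L2 = HDFG/EB/- → run H
t=13: L0/L1/L2 = HDFG/EB/- → run H
t=14: L0/L1/L2 = DFG/EBH/- → run D
t=15: L0/L1/L2 = DFG/EBH/- → run D
t=16: L0/L1/L2 = DFG/EBH/- → run D
t=17: L0/L1/L2 = DFG/EBH/- → run D
t=18: L0/L1/L2 = FG/EBHD/- → run F
t=19: L0/L1/L2 = FG/EBHD/- → run F
t=20: L0/L1/L2 = FG/EBHD/- → run F
t=21: L0/L1/L2 = FG/EBHD/- → run F
t=22: L0/L1/L2 = G/EBHDF/- → run G
t=23: L0/L1/L2 = G/EBHDF/- → run G
t=24: L0/L1/L2 = G/EBHDF/- → run G
t=25: L0/L1/L2 = G/EBHDF/- → run G
t=26: L0/L1/L2 = -/EBHDFG/- → run E
t=27: L0/L1/L2 = -/EBHDFG/- → run E
t=28: L0/L1/L2 = -/EBHDFG/- → run E
t=29: L0/L1/L2 = -/EBHDFG/- → run E
t=30: L0/L1/L2 = -/BHDFG/- → run B
t=31: L0/L1/L2 = -/BHDFG/- → run B
t=32: L0/L1/L2 = -/HDFG/- → run H
t=33: L0/L1/L2 = -/HDFG/- → run H
t=34: L0/L1/L2 = -/DFG/- → run D
t=35: L0/L1/L2 = -/DFG/- → run D
t=36: L0/L1/L2 = -/FG/- → run F
t=37: L0/L1/L2 = -/FG/- → run F
t=38: L0/L1/L2 = -/FG/- → run F
t=39: L0/L1/L2 = -/G/- → run G
t=40: L0/L1/L2 = -/G/- → run G
t=41: L0/L1/L2 = -/G/- → run G
t=42: L0/L1/L2 = -/G/- → run G
t=43: (idle)
t=44: (idle)
t=45: (idle)
t=46: (idle)
t=47: (idle)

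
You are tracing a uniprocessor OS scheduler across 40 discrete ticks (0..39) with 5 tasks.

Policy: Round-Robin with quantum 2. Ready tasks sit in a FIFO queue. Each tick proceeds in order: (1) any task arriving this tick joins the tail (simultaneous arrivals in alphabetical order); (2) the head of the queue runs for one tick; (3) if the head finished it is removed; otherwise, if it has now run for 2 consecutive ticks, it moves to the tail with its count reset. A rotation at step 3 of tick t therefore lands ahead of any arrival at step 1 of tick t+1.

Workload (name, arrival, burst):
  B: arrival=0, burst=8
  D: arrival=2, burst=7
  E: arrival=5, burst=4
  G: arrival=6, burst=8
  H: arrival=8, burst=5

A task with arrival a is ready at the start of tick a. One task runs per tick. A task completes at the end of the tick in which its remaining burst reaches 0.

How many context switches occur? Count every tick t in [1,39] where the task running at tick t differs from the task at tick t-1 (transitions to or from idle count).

context switches = 16

t=0: queue=[B] q_used=0 → run B
t=1: queue=[B] q_used=1 → run B
t=2: queue=[B,D] q_used=0 → run B
t=3: queue=[B,D] q_used=1 → run B
t=4: queue=[D,B] q_used=0 → run D
t=5: queue=[D,B,E] q_used=1 → run D
t=6: queue=[B,E,D,G] q_used=0 → run B
t=7: queue=[B,E,D,G] q_used=1 → run B
t=8: queue=[E,D,G,B,H] q_used=0 → run E
t=9: queue=[E,D,G,B,H] q_used=1 → run E
t=10: queue=[D,G,B,H,E] q_used=0 → run D
t=11: queue=[D,G,B,H,E] q_used=1 → run D
t=12: queue=[G,B,H,E,D] q_used=0 → run G
t=13: queue=[G,B,H,E,D] q_used=1 → run G
t=14: queue=[B,H,E,D,G] q_used=0 → run B
t=15: queue=[B,H,E,D,G] q_used=1 → run B
t=16: queue=[H,E,D,G] q_used=0 → run H
t=17: queue=[H,E,D,G] q_used=1 → run H
t=18: queue=[E,D,G,H] q_used=0 → run E
t=19: queue=[E,D,G,H] q_used=1 → run E
t=20: queue=[D,G,H] q_used=0 → run D
t=21: queue=[D,G,H] q_used=1 → run D
t=22: queue=[G,H,D] q_used=0 → run G
t=23: queue=[G,H,D] q_used=1 → run G
t=24: queue=[H,D,G] q_used=0 → run H
t=25: queue=[H,D,G] q_used=1 → run H
t=26: queue=[D,G,H] q_used=0 → run D
t=27: queue=[G,H] q_used=0 → run G
t=28: queue=[G,H] q_used=1 → run G
t=29: queue=[H,G] q_used=0 → run H
t=30: queue=[G] q_used=0 → run G
t=31: queue=[G] q_used=1 → run G
t=32: (idle)
t=33: (idle)
t=34: (idle)
t=35: (idle)
t=36: (idle)
t=37: (idle)
t=38: (idle)
t=39: (idle)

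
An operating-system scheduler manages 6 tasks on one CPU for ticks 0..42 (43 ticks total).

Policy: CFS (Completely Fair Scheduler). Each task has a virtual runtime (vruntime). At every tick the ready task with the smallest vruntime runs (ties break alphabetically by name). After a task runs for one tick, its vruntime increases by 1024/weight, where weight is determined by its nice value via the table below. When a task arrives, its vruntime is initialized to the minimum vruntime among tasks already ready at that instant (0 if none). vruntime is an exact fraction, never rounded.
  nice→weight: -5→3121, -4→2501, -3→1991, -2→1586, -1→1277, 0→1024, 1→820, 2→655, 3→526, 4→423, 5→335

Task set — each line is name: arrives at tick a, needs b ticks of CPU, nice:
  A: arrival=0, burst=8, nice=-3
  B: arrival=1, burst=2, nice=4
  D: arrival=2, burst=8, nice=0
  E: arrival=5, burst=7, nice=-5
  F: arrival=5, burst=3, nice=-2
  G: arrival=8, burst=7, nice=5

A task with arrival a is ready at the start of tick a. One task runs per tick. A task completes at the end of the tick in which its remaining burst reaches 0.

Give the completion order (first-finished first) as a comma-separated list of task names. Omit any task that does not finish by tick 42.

completion order = F, B, E, A, D, G

t=0: vr[A=0] → run A
t=1: vr[A=1024/1991 B=1024/1991] → run A
t=2: vr[A=2048/1991 B=1024/1991 D=1024/1991] → run B
t=3: vr[A=2048/1991 B=2471936/842193 D=1024/1991] → run D
t=4: vr[A=2048/1991 B=2471936/842193 D=3015/1991] → run A
t=5: vr[A=3072/1991 B=2471936/842193 D=3015/1991 E=3015/1991 F=3015/1991] → run D
t=6: vr[A=3072/1991 B=2471936/842193 D=5006/1991 E=3015/1991 F=3015/1991] → run E
t=7: vr[A=3072/1991 B=2471936/842193 D=5006/1991 E=11448599/6213911 F=3015/1991] → run F
t=8: vr[A=3072/1991 B=2471936/842193 D=5006/1991 E=11448599/6213911 F=3410287/1578863 G=3072/1991] → run A
t=9: vr[A=4096/1991 B=2471936/842193 D=5006/1991 E=11448599/6213911 F=3410287/1578863 G=3072/1991] → run G
t=10: vr[A=4096/1991 B=2471936/842193 D=5006/1991 E=11448599/6213911 F=3410287/1578863 G=3067904/666985] → run E
t=11: vr[A=4096/1991 B=2471936/842193 D=5006/1991 E=13487383/6213911 F=3410287/1578863 G=3067904/666985] → run A
t=12: vr[A=5120/1991 B=2471936/842193 D=5006/1991 E=13487383/6213911 F=3410287/1578863 G=3067904/666985] → run F
t=13: vr[A=5120/1991 B=2471936/842193 D=5006/1991 E=13487383/6213911 F=4429679/1578863 G=3067904/666985] → run E
t=14: vr[A=5120/1991 B=2471936/842193 D=5006/1991 E=15526167/6213911 F=4429679/1578863 G=3067904/666985] → run E
t=15: vr[A=5120/1991 B=2471936/842193 D=5006/1991 E=17564951/6213911 F=4429679/1578863 G=3067904/666985] → run D
t=16: vr[A=5120/1991 B=2471936/842193 D=6997/1991 E=17564951/6213911 F=4429679/1578863 G=3067904/666985] → run A
t=17: vr[A=6144/1991 B=2471936/842193 D=6997/1991 E=17564951/6213911 F=4429679/1578863 G=3067904/666985] → run F
t=18: vr[A=6144/1991 B=2471936/842193 D=6997/1991 E=17564951/6213911 G=3067904/666985] → run E
t=19: vr[A=6144/1991 B=2471936/842193 D=6997/1991 E=19603735/6213911 G=3067904/666985] → run B
t=20: vr[A=6144/1991 D=6997/1991 E=19603735/6213911 G=3067904/666985] → run A
t=21: vr[A=7168/1991 D=6997/1991 E=19603735/6213911 G=3067904/666985] → run E
t=22: vr[A=7168/1991 D=6997/1991 E=21642519/6213911 G=3067904/666985] → run E
t=23: vr[A=7168/1991 D=6997/1991 G=3067904/666985] → run D
t=24: vr[A=7168/1991 D=8988/1991 G=3067904/666985] → run A
t=25: vr[D=8988/1991 G=3067904/666985] → run D
t=26: vr[D=10979/1991 G=3067904/666985] → run G
t=27: vr[D=10979/1991 G=5106688/666985] → run D
t=28: vr[D=12970/1991 G=5106688/666985] → run D
t=29: vr[D=14961/1991 G=5106688/666985] → run D
t=30: vr[G=5106688/666985] → run G
t=31: vr[G=7145472/666985] → run G
t=32: vr[G=9184256/666985] → run G
t=33: vr[G=2244608/133397] → run G
t=34: vr[G=13261824/666985] → run G
t=35: (idle)
t=36: (idle)
t=37: (idle)
t=38: (idle)
t=39: (idle)
t=40: (idle)
t=41: (idle)
t=42: (idle)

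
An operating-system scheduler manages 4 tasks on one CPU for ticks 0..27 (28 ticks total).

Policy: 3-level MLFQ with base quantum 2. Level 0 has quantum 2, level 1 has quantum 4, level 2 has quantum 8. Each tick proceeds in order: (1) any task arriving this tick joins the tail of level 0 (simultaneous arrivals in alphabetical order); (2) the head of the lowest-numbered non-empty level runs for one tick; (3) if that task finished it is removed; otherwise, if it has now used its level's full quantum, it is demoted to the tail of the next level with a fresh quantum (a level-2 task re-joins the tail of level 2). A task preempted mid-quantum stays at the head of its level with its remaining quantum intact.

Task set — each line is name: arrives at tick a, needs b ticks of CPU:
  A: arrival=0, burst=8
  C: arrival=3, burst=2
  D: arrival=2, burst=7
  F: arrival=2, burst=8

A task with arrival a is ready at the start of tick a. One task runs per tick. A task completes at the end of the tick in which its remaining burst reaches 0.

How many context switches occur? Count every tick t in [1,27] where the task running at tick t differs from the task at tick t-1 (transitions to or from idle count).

t=0: L0/L1/L2 = A/-/- → run A
t=1: L0/L1/L2 = A/-/- → run A
t=2: L0/L1/L2 = DF/A/- → run D
t=3: L0/L1/L2 = DFC/A/- → run D
t=4: L0/L1/L2 = FC/AD/- → run F
t=5: L0/L1/L2 = FC/AD/- → run F
t=6: L0/L1/L2 = C/ADF/- → run C
t=7: L0/L1/L2 = C/ADF/- → run C
t=8: L0/L1/L2 = -/ADF/- → run A
t=9: L0/L1/L2 = -/ADF/- → run A
t=10: L0/L1/L2 = -/ADF/- → run A
t=11: L0/L1/L2 = -/ADF/- → run A
t=12: L0/L1/L2 = -/DF/A → run D
t=13: L0/L1/L2 = -/DF/A → run D
t=14: L0/L1/L2 = -/DF/A → run D
t=15: L0/L1/L2 = -/DF/A → run D
t=16: L0/L1/L2 = -/F/AD → run F
t=17: L0/L1/L2 = -/F/AD → run F
t=18: L0/L1/L2 = -/F/AD → run F
t=19: L0/L1/L2 = -/F/AD → run F
t=20: L0/L1/L2 = -/-/ADF → run A
t=21: L0/L1/L2 = -/-/ADF → run A
t=22: L0/L1/L2 = -/-/DF → run D
t=23: L0/L1/L2 = -/-/F → run F
t=24: L0/L1/L2 = -/-/F → run F
t=25: (idle)
t=26: (idle)
t=27: (idle)

context switches = 10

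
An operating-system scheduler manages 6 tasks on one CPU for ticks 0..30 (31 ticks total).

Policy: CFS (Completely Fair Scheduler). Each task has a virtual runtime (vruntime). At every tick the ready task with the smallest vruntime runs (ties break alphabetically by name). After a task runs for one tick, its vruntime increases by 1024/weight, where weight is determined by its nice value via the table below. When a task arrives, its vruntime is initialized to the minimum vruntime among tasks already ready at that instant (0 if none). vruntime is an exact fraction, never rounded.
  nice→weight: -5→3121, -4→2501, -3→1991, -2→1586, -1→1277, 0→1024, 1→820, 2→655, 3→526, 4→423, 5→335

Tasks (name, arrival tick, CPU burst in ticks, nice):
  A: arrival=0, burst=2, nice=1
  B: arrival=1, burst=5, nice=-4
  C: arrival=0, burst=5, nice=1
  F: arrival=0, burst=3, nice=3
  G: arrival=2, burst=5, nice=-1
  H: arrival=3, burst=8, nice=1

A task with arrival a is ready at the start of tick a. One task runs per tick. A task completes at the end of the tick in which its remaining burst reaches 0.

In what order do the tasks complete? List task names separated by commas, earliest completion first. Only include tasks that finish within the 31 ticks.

t=0: vr[A=0 C=0 F=0] → run A
t=1: vr[A=256/205 B=0 C=0 F=0] → run B
t=2: vr[A=256/205 B=1024/2501 C=0 F=0 G=0] → run C
t=3: vr[A=256/205 B=1024/2501 C=256/205 F=0 G=0 H=0] → run F
t=4: vr[A=256/205 B=1024/2501 C=256/205 F=512/263 G=0 H=0] → run G
t=5: vr[A=256/205 B=1024/2501 C=256/205 F=512/263 G=1024/1277 H=0] → run H
t=6: vr[A=256/205 B=1024/2501 C=256/205 F=512/263 G=1024/1277 H=256/205] → run B
t=7: vr[A=256/205 B=2048/2501 C=256/205 F=512/263 G=1024/1277 H=256/205] → run G
t=8: vr[A=256/205 B=2048/2501 C=256/205 F=512/263 G=2048/1277 H=256/205] → run B
t=9: vr[A=256/205 B=3072/2501 C=256/205 F=512/263 G=2048/1277 H=256/205] → run B
t=10: vr[A=256/205 B=4096/2501 C=256/205 F=512/263 G=2048/1277 H=256/205] → run A
t=11: vr[B=4096/2501 C=256/205 F=512/263 G=2048/1277 H=256/205] → run C
t=12: vr[B=4096/2501 C=512/205 F=512/263 G=2048/1277 H=256/205] → run H
t=13: vr[B=4096/2501 C=512/205 F=512/263 G=2048/1277 H=512/205] → run G
t=14: vr[B=4096/2501 C=512/205 F=512/263 G=3072/1277 H=512/205] → run B
t=15: vr[C=512/205 F=512/263 G=3072/1277 H=512/205] → run F
t=16: vr[C=512/205 F=1024/263 G=3072/1277 H=512/205] → run G
t=17: vr[C=512/205 F=1024/263 G=4096/1277 H=512/205] → run C
t=18: vr[C=768/205 F=1024/263 G=4096/1277 H=512/205] → run H
t=19: vr[C=768/205 F=1024/263 G=4096/1277 H=768/205] → run G
t=20: vr[C=768/205 F=1024/263 H=768/205] → run C
t=21: vr[C=1024/205 F=1024/263 H=768/205] → run H
t=22: vr[C=1024/205 F=1024/263 H=1024/205] → run F
t=23: vr[C=1024/205 H=1024/205] → run C
t=24: vr[H=1024/205] → run H
t=25: vr[H=256/41] → run H
t=26: vr[H=1536/205] → run H
t=27: vr[H=1792/205] → run H
t=28: (idle)
t=29: (idle)
t=30: (idle)

completion order = A, B, G, F, C, H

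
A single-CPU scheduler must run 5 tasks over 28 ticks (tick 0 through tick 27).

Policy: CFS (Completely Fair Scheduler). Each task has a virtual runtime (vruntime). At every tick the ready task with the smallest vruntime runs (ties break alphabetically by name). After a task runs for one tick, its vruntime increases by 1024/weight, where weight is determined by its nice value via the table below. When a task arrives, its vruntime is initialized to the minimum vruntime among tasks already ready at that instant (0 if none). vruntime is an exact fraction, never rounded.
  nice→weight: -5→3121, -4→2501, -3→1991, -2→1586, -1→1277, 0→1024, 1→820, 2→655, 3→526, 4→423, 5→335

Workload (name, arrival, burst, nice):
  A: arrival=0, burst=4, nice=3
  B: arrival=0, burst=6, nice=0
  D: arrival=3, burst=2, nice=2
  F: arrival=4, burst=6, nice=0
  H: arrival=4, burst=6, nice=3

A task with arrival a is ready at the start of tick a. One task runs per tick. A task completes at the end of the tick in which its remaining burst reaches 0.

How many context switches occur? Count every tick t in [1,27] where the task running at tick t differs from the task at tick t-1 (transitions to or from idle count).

context switches = 20

t=0: vr[A=0 B=0] → run A
t=1: vr[A=512/263 B=0] → run B
t=2: vr[A=512/263 B=1] → run B
t=3: vr[A=512/263 B=2 D=512/263] → run A
t=4: vr[A=1024/263 B=2 D=512/263 F=512/263 H=512/263] → run D
t=5: vr[A=1024/263 B=2 D=604672/172265 F=512/263 H=512/263] → run F
t=6: vr[A=1024/263 B=2 D=604672/172265 F=775/263 H=512/263] → run H
t=7: vr[A=1024/263 B=2 D=604672/172265 F=775/263 H=1024/263] → run B
t=8: vr[A=1024/263 B=3 D=604672/172265 F=775/263 H=1024/263] → run F
t=9: vr[A=1024/263 B=3 D=604672/172265 F=1038/263 H=1024/263] → run B
t=10: vr[A=1024/263 B=4 D=604672/172265 F=1038/263 H=1024/263] → run D
t=11: vr[A=1024/263 B=4 F=1038/263 H=1024/263] → run A
t=12: vr[A=1536/263 B=4 F=1038/263 H=1024/263] → run H
t=13: vr[A=1536/263 B=4 F=1038/263 H=1536/263] → run F
t=14: vr[A=1536/263 B=4 F=1301/263 H=1536/263] → run B
t=15: vr[A=1536/263 B=5 F=1301/263 H=1536/263] → run F
t=16: vr[A=1536/263 B=5 F=1564/263 H=1536/263] → run B
t=17: vr[A=1536/263 F=1564/263 H=1536/263] → run A
t=18: vr[F=1564/263 H=1536/263] → run H
t=19: vr[F=1564/263 H=2048/263] → run F
t=20: vr[F=1827/263 H=2048/263] → run F
t=21: vr[H=2048/263] → run H
t=22: vr[H=2560/263] → run H
t=23: vr[H=3072/263] → run H
t=24: (idle)
t=25: (idle)
t=26: (idle)
t=27: (idle)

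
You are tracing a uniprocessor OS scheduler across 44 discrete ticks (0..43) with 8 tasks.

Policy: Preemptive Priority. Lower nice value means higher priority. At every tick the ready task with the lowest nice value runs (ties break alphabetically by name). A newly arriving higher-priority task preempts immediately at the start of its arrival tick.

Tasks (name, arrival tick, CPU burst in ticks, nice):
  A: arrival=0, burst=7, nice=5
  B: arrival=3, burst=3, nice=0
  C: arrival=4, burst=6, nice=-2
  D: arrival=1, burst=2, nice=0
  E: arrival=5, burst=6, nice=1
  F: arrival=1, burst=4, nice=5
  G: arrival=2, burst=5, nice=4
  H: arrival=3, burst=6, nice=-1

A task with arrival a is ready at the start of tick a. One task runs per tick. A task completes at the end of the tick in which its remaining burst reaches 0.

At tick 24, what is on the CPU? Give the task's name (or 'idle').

t=0: ready={A} → run A
t=1: ready={A,D,F} → run D
t=2: ready={A,D,F,G} → run D
t=3: ready={A,B,F,G,H} → run H
t=4: ready={A,B,C,F,G,H} → run C
t=5: ready={A,B,C,E,F,G,H} → run C
t=6: ready={A,B,C,E,F,G,H} → run C
t=7: ready={A,B,C,E,F,G,H} → run C
t=8: ready={A,B,C,E,F,G,H} → run C
t=9: ready={A,B,C,E,F,G,H} → run C
t=10: ready={A,B,E,F,G,H} → run H
t=11: ready={A,B,E,F,G,H} → run H
t=12: ready={A,B,E,F,G,H} → run H
t=13: ready={A,B,E,F,G,H} → run H
t=14: ready={A,B,E,F,G,H} → run H
t=15: ready={A,B,E,F,G} → run B
t=16: ready={A,B,E,F,G} → run B
t=17: ready={A,B,E,F,G} → run B
t=18: ready={A,E,F,G} → run E
t=19: ready={A,E,F,G} → run E
t=20: ready={A,E,F,G} → run E
t=21: ready={A,E,F,G} → run E
t=22: ready={A,E,F,G} → run E
t=23: ready={A,E,F,G} → run E
t=24: ready={A,F,G} → run G
t=25: ready={A,F,G} → run G
t=26: ready={A,F,G} → run G
t=27: ready={A,F,G} → run G
t=28: ready={A,F,G} → run G
t=29: ready={A,F} → run A
t=30: ready={A,F} → run A
t=31: ready={A,F} → run A
t=32: ready={A,F} → run A
t=33: ready={A,F} → run A
t=34: ready={A,F} → run A
t=35: ready={F} → run F
t=36: ready={F} → run F
t=37: ready={F} → run F
t=38: ready={F} → run F
t=39: (idle)
t=40: (idle)
t=41: (idle)
t=42: (idle)
t=43: (idle)

running at tick 24 = G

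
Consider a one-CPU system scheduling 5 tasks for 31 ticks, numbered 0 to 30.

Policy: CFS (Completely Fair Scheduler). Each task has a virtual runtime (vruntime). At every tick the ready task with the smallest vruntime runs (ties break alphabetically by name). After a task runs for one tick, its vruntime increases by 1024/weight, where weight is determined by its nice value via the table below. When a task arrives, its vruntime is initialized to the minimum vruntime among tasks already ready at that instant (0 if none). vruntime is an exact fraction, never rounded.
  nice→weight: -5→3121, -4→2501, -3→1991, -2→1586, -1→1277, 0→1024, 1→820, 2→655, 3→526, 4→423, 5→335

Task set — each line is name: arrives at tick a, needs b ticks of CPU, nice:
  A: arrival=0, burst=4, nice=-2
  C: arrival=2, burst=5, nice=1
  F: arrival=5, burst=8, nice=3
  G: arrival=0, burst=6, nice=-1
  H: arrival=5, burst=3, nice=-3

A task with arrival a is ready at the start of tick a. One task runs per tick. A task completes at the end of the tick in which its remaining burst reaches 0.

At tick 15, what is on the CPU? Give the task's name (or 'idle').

t=0: vr[A=0 G=0] → run A
t=1: vr[A=512/793 G=0] → run G
t=2: vr[A=512/793 C=512/793 G=1024/1277] → run A
t=3: vr[A=1024/793 C=512/793 G=1024/1277] → run C
t=4: vr[A=1024/793 C=307968/162565 G=1024/1277] → run G
t=5: vr[A=1024/793 C=307968/162565 F=1024/793 G=2048/1277 H=1024/793] → run A
t=6: vr[A=1536/793 C=307968/162565 F=1024/793 G=2048/1277 H=1024/793] → run F
t=7: vr[A=1536/793 C=307968/162565 F=675328/208559 G=2048/1277 H=1024/793] → run H
t=8: vr[A=1536/793 C=307968/162565 F=675328/208559 G=2048/1277 H=2850816/1578863] → run G
t=9: vr[A=1536/793 C=307968/162565 F=675328/208559 G=3072/1277 H=2850816/1578863] → run H
t=10: vr[A=1536/793 C=307968/162565 F=675328/208559 G=3072/1277 H=3662848/1578863] → run C
t=11: vr[A=1536/793 C=510976/162565 F=675328/208559 G=3072/1277 H=3662848/1578863] → run A
t=12: vr[C=510976/162565 F=675328/208559 G=3072/1277 H=3662848/1578863] → run H
t=13: vr[C=510976/162565 F=675328/208559 G=3072/1277] → run G
t=14: vr[C=510976/162565 F=675328/208559 G=4096/1277] → run C
t=15: vr[C=713984/162565 F=675328/208559 G=4096/1277] → run G
t=16: vr[C=713984/162565 F=675328/208559 G=5120/1277] → run F
t=17: vr[C=713984/162565 F=1081344/208559 G=5120/1277] → run G
t=18: vr[C=713984/162565 F=1081344/208559] → run C
t=19: vr[C=916992/162565 F=1081344/208559] → run F
t=20: vr[C=916992/162565 F=1487360/208559] → run C
t=21: vr[F=1487360/208559] → run F
t=22: vr[F=1893376/208559] → run F
t=23: vr[F=2299392/208559] → run F
t=24: vr[F=2705408/208559] → run F
t=25: vr[F=3111424/208559] → run F
t=26: (idle)
t=27: (idle)
t=28: (idle)
t=29: (idle)
t=30: (idle)

running at tick 15 = G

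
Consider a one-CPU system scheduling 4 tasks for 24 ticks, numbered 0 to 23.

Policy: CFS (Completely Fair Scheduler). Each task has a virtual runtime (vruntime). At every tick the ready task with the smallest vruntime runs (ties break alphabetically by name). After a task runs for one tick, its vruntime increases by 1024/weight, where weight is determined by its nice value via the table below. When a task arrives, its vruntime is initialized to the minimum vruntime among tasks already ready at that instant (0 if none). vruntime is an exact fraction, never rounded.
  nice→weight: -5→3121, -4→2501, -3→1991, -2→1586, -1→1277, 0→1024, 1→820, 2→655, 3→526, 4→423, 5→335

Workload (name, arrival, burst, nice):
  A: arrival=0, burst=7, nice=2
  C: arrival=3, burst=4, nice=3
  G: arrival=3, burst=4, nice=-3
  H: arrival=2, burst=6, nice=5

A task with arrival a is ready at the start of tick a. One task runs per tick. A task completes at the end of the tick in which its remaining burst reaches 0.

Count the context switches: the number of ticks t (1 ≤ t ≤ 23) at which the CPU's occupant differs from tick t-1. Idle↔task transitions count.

context switches = 15

t=0: vr[A=0] → run A
t=1: vr[A=1024/655] → run A
t=2: vr[A=2048/655 H=2048/655] → run A
t=3: vr[A=3072/655 C=2048/655 G=2048/655 H=2048/655] → run C
t=4: vr[A=3072/655 C=873984/172265 G=2048/655 H=2048/655] → run G
t=5: vr[A=3072/655 C=873984/172265 G=4748288/1304105 H=2048/655] → run H
t=6: vr[A=3072/655 C=873984/172265 G=4748288/1304105 H=54272/8777] → run G
t=7: vr[A=3072/655 C=873984/172265 G=5419008/1304105 H=54272/8777] → run G
t=8: vr[A=3072/655 C=873984/172265 G=6089728/1304105 H=54272/8777] → run G
t=9: vr[A=3072/655 C=873984/172265 H=54272/8777] → run A
t=10: vr[A=4096/655 C=873984/172265 H=54272/8777] → run C
t=11: vr[A=4096/655 C=1209344/172265 H=54272/8777] → run H
t=12: vr[A=4096/655 C=1209344/172265 H=405504/43885] → run A
t=13: vr[A=1024/131 C=1209344/172265 H=405504/43885] → run C
t=14: vr[A=1024/131 C=1544704/172265 H=405504/43885] → run A
t=15: vr[A=6144/655 C=1544704/172265 H=405504/43885] → run C
t=16: vr[A=6144/655 H=405504/43885] → run H
t=17: vr[A=6144/655 H=539648/43885] → run A
t=18: vr[H=539648/43885] → run H
t=19: vr[H=673792/43885] → run H
t=20: vr[H=807936/43885] → run H
t=21: (idle)
t=22: (idle)
t=23: (idle)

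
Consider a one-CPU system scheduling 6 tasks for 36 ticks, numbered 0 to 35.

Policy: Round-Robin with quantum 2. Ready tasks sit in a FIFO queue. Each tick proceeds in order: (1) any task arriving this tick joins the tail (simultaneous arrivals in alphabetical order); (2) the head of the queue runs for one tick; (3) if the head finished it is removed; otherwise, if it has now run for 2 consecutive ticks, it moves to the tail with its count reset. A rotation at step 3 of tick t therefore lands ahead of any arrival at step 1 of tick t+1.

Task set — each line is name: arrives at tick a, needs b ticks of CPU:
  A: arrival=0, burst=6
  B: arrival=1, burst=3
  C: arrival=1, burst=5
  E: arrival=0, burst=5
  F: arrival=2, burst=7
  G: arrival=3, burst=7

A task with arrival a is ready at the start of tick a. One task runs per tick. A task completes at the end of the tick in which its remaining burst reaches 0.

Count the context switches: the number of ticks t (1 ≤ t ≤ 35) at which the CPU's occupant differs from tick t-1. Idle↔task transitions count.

context switches = 19

t=0: queue=[A,E] q_used=0 → run A
t=1: queue=[A,E,B,C] q_used=1 → run A
t=2: queue=[E,B,C,A,F] q_used=0 → run E
t=3: queue=[E,B,C,A,F,G] q_used=1 → run E
t=4: queue=[B,C,A,F,G,E] q_used=0 → run B
t=5: queue=[B,C,A,F,G,E] q_used=1 → run B
t=6: queue=[C,A,F,G,E,B] q_used=0 → run C
t=7: queue=[C,A,F,G,E,B] q_used=1 → run C
t=8: queue=[A,F,G,E,B,C] q_used=0 → run A
t=9: queue=[A,F,G,E,B,C] q_used=1 → run A
t=10: queue=[F,G,E,B,C,A] q_used=0 → run F
t=11: queue=[F,G,E,B,C,A] q_used=1 → run F
t=12: queue=[G,E,B,C,A,F] q_used=0 → run G
t=13: queue=[G,E,B,C,A,F] q_used=1 → run G
t=14: queue=[E,B,C,A,F,G] q_used=0 → run E
t=15: queue=[E,B,C,A,F,G] q_used=1 → run E
t=16: queue=[B,C,A,F,G,E] q_used=0 → run B
t=17: queue=[C,A,F,G,E] q_used=0 → run C
t=18: queue=[C,A,F,G,E] q_used=1 → run C
t=19: queue=[A,F,G,E,C] q_used=0 → run A
t=20: queue=[A,F,G,E,C] q_used=1 → run A
t=21: queue=[F,G,E,C] q_used=0 → run F
t=22: queue=[F,G,E,C] q_used=1 → run F
t=23: queue=[G,E,C,F] q_used=0 → run G
t=24: queue=[G,E,C,F] q_used=1 → run G
t=25: queue=[E,C,F,G] q_used=0 → run E
t=26: queue=[C,F,G] q_used=0 → run C
t=27: queue=[F,G] q_used=0 → run F
t=28: queue=[F,G] q_used=1 → run F
t=29: queue=[G,F] q_used=0 → run G
t=30: queue=[G,F] q_used=1 → run G
t=31: queue=[F,G] q_used=0 → run F
t=32: queue=[G] q_used=0 → run G
t=33: (idle)
t=34: (idle)
t=35: (idle)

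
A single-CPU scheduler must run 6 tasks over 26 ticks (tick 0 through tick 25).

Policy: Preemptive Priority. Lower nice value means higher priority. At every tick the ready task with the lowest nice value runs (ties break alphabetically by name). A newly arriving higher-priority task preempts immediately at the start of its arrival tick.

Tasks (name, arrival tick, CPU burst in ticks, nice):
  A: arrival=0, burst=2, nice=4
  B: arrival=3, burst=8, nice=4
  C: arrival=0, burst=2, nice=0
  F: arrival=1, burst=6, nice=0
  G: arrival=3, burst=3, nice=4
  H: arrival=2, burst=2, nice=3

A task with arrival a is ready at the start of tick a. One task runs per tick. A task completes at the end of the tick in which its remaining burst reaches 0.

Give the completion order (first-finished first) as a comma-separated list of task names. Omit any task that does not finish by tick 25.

t=0: ready={A,C} → run C
t=1: ready={A,C,F} → run C
t=2: ready={A,F,H} → run F
t=3: ready={A,B,F,G,H} → run F
t=4: ready={A,B,F,G,H} → run F
t=5: ready={A,B,F,G,H} → run F
t=6: ready={A,B,F,G,H} → run F
t=7: ready={A,B,F,G,H} → run F
t=8: ready={A,B,G,H} → run H
t=9: ready={A,B,G,H} → run H
t=10: ready={A,B,G} → run A
t=11: ready={A,B,G} → run A
t=12: ready={B,G} → run B
t=13: ready={B,G} → run B
t=14: ready={B,G} → run B
t=15: ready={B,G} → run B
t=16: ready={B,G} → run B
t=17: ready={B,G} → run B
t=18: ready={B,G} → run B
t=19: ready={B,G} → run B
t=20: ready={G} → run G
t=21: ready={G} → run G
t=22: ready={G} → run G
t=23: (idle)
t=24: (idle)
t=25: (idle)

completion order = C, F, H, A, B, G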